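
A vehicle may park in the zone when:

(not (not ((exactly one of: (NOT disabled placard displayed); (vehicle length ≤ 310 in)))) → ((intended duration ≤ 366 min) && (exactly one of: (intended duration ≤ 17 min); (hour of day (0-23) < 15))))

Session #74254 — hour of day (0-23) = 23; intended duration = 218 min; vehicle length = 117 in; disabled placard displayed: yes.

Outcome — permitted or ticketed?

Ticketed

Atomic conditions:
  NOT disabled placard displayed: yes → false
  vehicle length ≤ 310 in: 117 ≤ 310 is true
  intended duration ≤ 366 min: 218 ≤ 366 is true
  intended duration ≤ 17 min: 218 ≤ 17 is false
  hour of day (0-23) < 15: 23 < 15 is false
Combine:
[1.1.1] exactly-one(false, true) = true
[1.1] NOT true = false
[1] NOT false = true
[2.2] exactly-one(false, false) = false
[2] true AND false = false
[root] true → false = false
Overall: false → ticketed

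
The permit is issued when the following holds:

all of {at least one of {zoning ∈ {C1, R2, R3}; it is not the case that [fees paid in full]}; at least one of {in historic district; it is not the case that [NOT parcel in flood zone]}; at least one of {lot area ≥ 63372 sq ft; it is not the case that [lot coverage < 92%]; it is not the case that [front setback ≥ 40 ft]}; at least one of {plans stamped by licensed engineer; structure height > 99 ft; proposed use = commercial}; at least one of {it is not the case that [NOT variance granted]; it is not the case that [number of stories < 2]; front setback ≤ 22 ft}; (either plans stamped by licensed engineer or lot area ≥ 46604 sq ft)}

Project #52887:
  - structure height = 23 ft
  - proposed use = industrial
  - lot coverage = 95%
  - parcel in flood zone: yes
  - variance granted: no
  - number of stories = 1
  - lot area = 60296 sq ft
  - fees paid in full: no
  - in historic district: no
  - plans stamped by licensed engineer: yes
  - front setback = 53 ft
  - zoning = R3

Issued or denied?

Denied

Atomic conditions:
  zoning ∈ {C1, R2, R3}: R3 is in the set → true
  fees paid in full: no → false
  in historic district: no → false
  NOT parcel in flood zone: yes → false
  lot area ≥ 63372 sq ft: 60296 ≥ 63372 is false
  lot coverage < 92%: 95 < 92 is false
  front setback ≥ 40 ft: 53 ≥ 40 is true
  plans stamped by licensed engineer: yes → true
  structure height > 99 ft: 23 > 99 is false
  proposed use = commercial: industrial == commercial is false
  NOT variance granted: no → true
  number of stories < 2: 1 < 2 is true
  front setback ≤ 22 ft: 53 ≤ 22 is false
  lot area ≥ 46604 sq ft: 60296 ≥ 46604 is true
Combine:
[1.2] NOT false = true
[1] true OR true = true
[2.2] NOT false = true
[2] false OR true = true
[3.2] NOT false = true
[3.3] NOT true = false
[3] false OR true OR false = true
[4] true OR false OR false = true
[5.1] NOT true = false
[5.2] NOT true = false
[5] false OR false OR false = false
[6] true OR true = true
[root] true AND true AND true AND true AND false AND true = false
Overall: false → denied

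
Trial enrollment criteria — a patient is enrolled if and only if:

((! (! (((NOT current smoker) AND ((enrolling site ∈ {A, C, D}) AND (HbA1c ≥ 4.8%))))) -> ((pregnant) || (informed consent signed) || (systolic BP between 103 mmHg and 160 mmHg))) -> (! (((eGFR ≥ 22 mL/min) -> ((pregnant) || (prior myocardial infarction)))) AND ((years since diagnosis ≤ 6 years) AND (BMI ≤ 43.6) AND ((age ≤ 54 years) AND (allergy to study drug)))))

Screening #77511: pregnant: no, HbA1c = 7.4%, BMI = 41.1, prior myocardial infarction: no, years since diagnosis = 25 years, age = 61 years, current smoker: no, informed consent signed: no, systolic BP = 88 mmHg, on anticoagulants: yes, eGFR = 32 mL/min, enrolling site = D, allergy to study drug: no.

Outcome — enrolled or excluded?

Enrolled

Atomic conditions:
  NOT current smoker: no → true
  enrolling site ∈ {A, C, D}: D is in the set → true
  HbA1c ≥ 4.8%: 7.4 ≥ 4.8 is true
  pregnant: no → false
  informed consent signed: no → false
  systolic BP between 103 mmHg and 160 mmHg: 88 in [103, 160] is false
  eGFR ≥ 22 mL/min: 32 ≥ 22 is true
  prior myocardial infarction: no → false
  years since diagnosis ≤ 6 years: 25 ≤ 6 is false
  BMI ≤ 43.6: 41.1 ≤ 43.6 is true
  age ≤ 54 years: 61 ≤ 54 is false
  allergy to study drug: no → false
Combine:
[1.1.1.1.2] true AND true = true
[1.1.1.1] true AND true = true
[1.1.1] NOT true = false
[1.1] NOT false = true
[1.2] false OR false OR false = false
[1] true → false = false
[2.1.1.2] false OR false = false
[2.1.1] true → false = false
[2.1] NOT false = true
[2.2.3] false AND false = false
[2.2] false AND true AND false = false
[2] true AND false = false
[root] false → false (antecedent false ⇒ implication holds) = true
Overall: true → enrolled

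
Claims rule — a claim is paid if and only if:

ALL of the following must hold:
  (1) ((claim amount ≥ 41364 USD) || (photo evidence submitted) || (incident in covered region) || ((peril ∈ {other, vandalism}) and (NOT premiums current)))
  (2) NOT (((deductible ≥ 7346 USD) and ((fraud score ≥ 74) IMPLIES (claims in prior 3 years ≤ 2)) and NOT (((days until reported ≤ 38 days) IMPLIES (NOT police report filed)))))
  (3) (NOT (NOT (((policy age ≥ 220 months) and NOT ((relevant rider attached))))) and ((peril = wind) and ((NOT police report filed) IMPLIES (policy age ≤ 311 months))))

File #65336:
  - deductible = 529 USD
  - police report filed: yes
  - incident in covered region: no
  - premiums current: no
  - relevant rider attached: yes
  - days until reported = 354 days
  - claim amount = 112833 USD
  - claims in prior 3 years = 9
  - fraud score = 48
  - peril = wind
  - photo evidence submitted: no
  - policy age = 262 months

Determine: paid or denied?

Denied

Atomic conditions:
  claim amount ≥ 41364 USD: 112833 ≥ 41364 is true
  photo evidence submitted: no → false
  incident in covered region: no → false
  peril ∈ {other, vandalism}: wind is not in the set → false
  NOT premiums current: no → true
  deductible ≥ 7346 USD: 529 ≥ 7346 is false
  fraud score ≥ 74: 48 ≥ 74 is false
  claims in prior 3 years ≤ 2: 9 ≤ 2 is false
  days until reported ≤ 38 days: 354 ≤ 38 is false
  NOT police report filed: yes → false
  policy age ≥ 220 months: 262 ≥ 220 is true
  relevant rider attached: yes → true
  peril = wind: wind == wind is true
  policy age ≤ 311 months: 262 ≤ 311 is true
Combine:
[1.4] false AND true = false
[1] true OR false OR false OR false = true
[2.1.2] false → false (antecedent false ⇒ implication holds) = true
[2.1.3.1] false → false (antecedent false ⇒ implication holds) = true
[2.1.3] NOT true = false
[2.1] false AND true AND false = false
[2] NOT false = true
[3.1.1.1.2] NOT true = false
[3.1.1.1] true AND false = false
[3.1.1] NOT false = true
[3.1] NOT true = false
[3.2.2] false → true (antecedent false ⇒ implication holds) = true
[3.2] true AND true = true
[3] false AND true = false
[root] true AND true AND false = false
Overall: false → denied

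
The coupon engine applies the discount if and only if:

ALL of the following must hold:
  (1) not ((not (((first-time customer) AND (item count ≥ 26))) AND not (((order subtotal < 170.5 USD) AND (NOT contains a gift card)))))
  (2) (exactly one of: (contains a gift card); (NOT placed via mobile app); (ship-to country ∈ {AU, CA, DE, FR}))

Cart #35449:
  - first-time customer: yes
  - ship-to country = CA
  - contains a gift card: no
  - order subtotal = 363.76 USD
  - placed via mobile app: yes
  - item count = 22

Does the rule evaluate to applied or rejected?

Rejected

Atomic conditions:
  first-time customer: yes → true
  item count ≥ 26: 22 ≥ 26 is false
  order subtotal < 170.5 USD: 363.76 < 170.5 is false
  NOT contains a gift card: no → true
  contains a gift card: no → false
  NOT placed via mobile app: yes → false
  ship-to country ∈ {AU, CA, DE, FR}: CA is in the set → true
Combine:
[1.1.1.1] true AND false = false
[1.1.1] NOT false = true
[1.1.2.1] false AND true = false
[1.1.2] NOT false = true
[1.1] true AND true = true
[1] NOT true = false
[2] exactly-one(false, false, true) = true
[root] false AND true = false
Overall: false → rejected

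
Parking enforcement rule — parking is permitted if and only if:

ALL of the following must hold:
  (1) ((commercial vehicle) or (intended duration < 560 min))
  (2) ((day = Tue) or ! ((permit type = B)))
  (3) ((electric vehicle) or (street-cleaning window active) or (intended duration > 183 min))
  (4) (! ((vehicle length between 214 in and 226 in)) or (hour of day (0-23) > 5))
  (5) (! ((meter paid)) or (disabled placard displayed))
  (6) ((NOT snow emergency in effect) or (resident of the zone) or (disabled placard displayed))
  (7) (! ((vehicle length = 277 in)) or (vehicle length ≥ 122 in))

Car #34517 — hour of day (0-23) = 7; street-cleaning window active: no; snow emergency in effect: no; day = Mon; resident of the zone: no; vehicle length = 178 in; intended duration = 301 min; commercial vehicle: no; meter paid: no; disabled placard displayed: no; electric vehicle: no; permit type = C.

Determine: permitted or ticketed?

Atomic conditions:
  commercial vehicle: no → false
  intended duration < 560 min: 301 < 560 is true
  day = Tue: Mon == Tue is false
  permit type = B: C == B is false
  electric vehicle: no → false
  street-cleaning window active: no → false
  intended duration > 183 min: 301 > 183 is true
  vehicle length between 214 in and 226 in: 178 in [214, 226] is false
  hour of day (0-23) > 5: 7 > 5 is true
  meter paid: no → false
  disabled placard displayed: no → false
  NOT snow emergency in effect: no → true
  resident of the zone: no → false
  vehicle length = 277 in: 178 == 277 is false
  vehicle length ≥ 122 in: 178 ≥ 122 is true
Combine:
[1] false OR true = true
[2.2] NOT false = true
[2] false OR true = true
[3] false OR false OR true = true
[4.1] NOT false = true
[4] true OR true = true
[5.1] NOT false = true
[5] true OR false = true
[6] true OR false OR false = true
[7.1] NOT false = true
[7] true OR true = true
[root] true AND true AND true AND true AND true AND true AND true = true
Overall: true → permitted

Permitted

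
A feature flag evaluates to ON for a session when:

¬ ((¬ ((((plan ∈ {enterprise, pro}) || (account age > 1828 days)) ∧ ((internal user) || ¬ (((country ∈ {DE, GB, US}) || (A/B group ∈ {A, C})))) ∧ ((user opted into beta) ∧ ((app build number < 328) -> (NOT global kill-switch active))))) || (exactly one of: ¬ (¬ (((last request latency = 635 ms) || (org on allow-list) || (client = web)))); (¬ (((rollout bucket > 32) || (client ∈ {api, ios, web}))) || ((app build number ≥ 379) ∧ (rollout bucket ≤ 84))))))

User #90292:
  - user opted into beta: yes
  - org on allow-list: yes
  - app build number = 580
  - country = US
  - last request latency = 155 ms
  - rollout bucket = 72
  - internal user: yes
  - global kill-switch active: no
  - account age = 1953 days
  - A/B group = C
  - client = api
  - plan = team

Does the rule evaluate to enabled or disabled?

Atomic conditions:
  plan ∈ {enterprise, pro}: team is not in the set → false
  account age > 1828 days: 1953 > 1828 is true
  internal user: yes → true
  country ∈ {DE, GB, US}: US is in the set → true
  A/B group ∈ {A, C}: C is in the set → true
  user opted into beta: yes → true
  app build number < 328: 580 < 328 is false
  NOT global kill-switch active: no → true
  last request latency = 635 ms: 155 == 635 is false
  org on allow-list: yes → true
  client = web: api == web is false
  rollout bucket > 32: 72 > 32 is true
  client ∈ {api, ios, web}: api is in the set → true
  app build number ≥ 379: 580 ≥ 379 is true
  rollout bucket ≤ 84: 72 ≤ 84 is true
Combine:
[1.1.1.1] false OR true = true
[1.1.1.2.2.1] true OR true = true
[1.1.1.2.2] NOT true = false
[1.1.1.2] true OR false = true
[1.1.1.3.2] false → true (antecedent false ⇒ implication holds) = true
[1.1.1.3] true AND true = true
[1.1.1] true AND true AND true = true
[1.1] NOT true = false
[1.2.1.1.1] false OR true OR false = true
[1.2.1.1] NOT true = false
[1.2.1] NOT false = true
[1.2.2.1.1] true OR true = true
[1.2.2.1] NOT true = false
[1.2.2.2] true AND true = true
[1.2.2] false OR true = true
[1.2] exactly-one(true, true) = false
[1] false OR false = false
[root] NOT false = true
Overall: true → enabled

Enabled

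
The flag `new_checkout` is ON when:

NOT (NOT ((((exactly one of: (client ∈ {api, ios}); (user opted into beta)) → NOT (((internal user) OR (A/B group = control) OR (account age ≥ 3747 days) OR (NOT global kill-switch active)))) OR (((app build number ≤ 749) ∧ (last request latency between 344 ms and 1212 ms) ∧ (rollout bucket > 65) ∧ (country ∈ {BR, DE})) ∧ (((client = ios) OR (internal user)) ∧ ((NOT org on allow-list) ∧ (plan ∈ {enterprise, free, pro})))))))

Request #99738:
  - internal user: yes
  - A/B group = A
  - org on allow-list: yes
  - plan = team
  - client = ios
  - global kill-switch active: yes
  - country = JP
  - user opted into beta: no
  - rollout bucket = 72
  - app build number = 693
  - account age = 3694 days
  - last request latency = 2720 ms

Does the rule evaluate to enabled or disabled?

Atomic conditions:
  client ∈ {api, ios}: ios is in the set → true
  user opted into beta: no → false
  internal user: yes → true
  A/B group = control: A == control is false
  account age ≥ 3747 days: 3694 ≥ 3747 is false
  NOT global kill-switch active: yes → false
  app build number ≤ 749: 693 ≤ 749 is true
  last request latency between 344 ms and 1212 ms: 2720 in [344, 1212] is false
  rollout bucket > 65: 72 > 65 is true
  country ∈ {BR, DE}: JP is not in the set → false
  client = ios: ios == ios is true
  NOT org on allow-list: yes → false
  plan ∈ {enterprise, free, pro}: team is not in the set → false
Combine:
[1.1.1.1] exactly-one(true, false) = true
[1.1.1.2.1] true OR false OR false OR false = true
[1.1.1.2] NOT true = false
[1.1.1] true → false = false
[1.1.2.1] true AND false AND true AND false = false
[1.1.2.2.1] true OR true = true
[1.1.2.2.2] false AND false = false
[1.1.2.2] true AND false = false
[1.1.2] false AND false = false
[1.1] false OR false = false
[1] NOT false = true
[root] NOT true = false
Overall: false → disabled

Disabled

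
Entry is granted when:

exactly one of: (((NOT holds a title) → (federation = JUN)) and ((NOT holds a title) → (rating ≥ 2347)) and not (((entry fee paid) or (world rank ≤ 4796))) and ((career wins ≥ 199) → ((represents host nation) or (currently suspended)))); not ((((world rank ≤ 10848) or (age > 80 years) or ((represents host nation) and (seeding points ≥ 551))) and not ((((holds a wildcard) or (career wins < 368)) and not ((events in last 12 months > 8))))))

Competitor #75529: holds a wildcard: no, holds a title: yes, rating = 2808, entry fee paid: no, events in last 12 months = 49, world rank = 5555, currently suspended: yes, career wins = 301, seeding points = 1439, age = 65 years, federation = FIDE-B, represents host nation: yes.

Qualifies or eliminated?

Atomic conditions:
  NOT holds a title: yes → false
  federation = JUN: FIDE-B == JUN is false
  rating ≥ 2347: 2808 ≥ 2347 is true
  entry fee paid: no → false
  world rank ≤ 4796: 5555 ≤ 4796 is false
  career wins ≥ 199: 301 ≥ 199 is true
  represents host nation: yes → true
  currently suspended: yes → true
  world rank ≤ 10848: 5555 ≤ 10848 is true
  age > 80 years: 65 > 80 is false
  seeding points ≥ 551: 1439 ≥ 551 is true
  holds a wildcard: no → false
  career wins < 368: 301 < 368 is true
  events in last 12 months > 8: 49 > 8 is true
Combine:
[1.1] false → false (antecedent false ⇒ implication holds) = true
[1.2] false → true (antecedent false ⇒ implication holds) = true
[1.3.1] false OR false = false
[1.3] NOT false = true
[1.4.2] true OR true = true
[1.4] true → true = true
[1] true AND true AND true AND true = true
[2.1.1.3] true AND true = true
[2.1.1] true OR false OR true = true
[2.1.2.1.1] false OR true = true
[2.1.2.1.2] NOT true = false
[2.1.2.1] true AND false = false
[2.1.2] NOT false = true
[2.1] true AND true = true
[2] NOT true = false
[root] exactly-one(true, false) = true
Overall: true → qualifies

Qualifies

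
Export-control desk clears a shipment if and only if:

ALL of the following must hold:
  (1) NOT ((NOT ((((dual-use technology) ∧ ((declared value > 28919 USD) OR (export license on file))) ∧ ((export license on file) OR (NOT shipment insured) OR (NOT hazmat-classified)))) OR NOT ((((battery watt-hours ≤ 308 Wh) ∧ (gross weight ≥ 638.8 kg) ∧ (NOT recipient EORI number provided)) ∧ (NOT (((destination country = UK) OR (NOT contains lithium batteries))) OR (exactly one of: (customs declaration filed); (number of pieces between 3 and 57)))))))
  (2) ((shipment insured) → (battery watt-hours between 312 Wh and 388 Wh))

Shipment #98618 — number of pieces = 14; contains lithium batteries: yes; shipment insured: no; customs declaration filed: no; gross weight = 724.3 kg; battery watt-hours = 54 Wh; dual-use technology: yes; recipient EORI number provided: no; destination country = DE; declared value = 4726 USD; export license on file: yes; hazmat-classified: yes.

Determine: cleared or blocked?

Atomic conditions:
  dual-use technology: yes → true
  declared value > 28919 USD: 4726 > 28919 is false
  export license on file: yes → true
  NOT shipment insured: no → true
  NOT hazmat-classified: yes → false
  battery watt-hours ≤ 308 Wh: 54 ≤ 308 is true
  gross weight ≥ 638.8 kg: 724.3 ≥ 638.8 is true
  NOT recipient EORI number provided: no → true
  destination country = UK: DE == UK is false
  NOT contains lithium batteries: yes → false
  customs declaration filed: no → false
  number of pieces between 3 and 57: 14 in [3, 57] is true
  shipment insured: no → false
  battery watt-hours between 312 Wh and 388 Wh: 54 in [312, 388] is false
Combine:
[1.1.1.1.1.2] false OR true = true
[1.1.1.1.1] true AND true = true
[1.1.1.1.2] true OR true OR false = true
[1.1.1.1] true AND true = true
[1.1.1] NOT true = false
[1.1.2.1.1] true AND true AND true = true
[1.1.2.1.2.1.1] false OR false = false
[1.1.2.1.2.1] NOT false = true
[1.1.2.1.2.2] exactly-one(false, true) = true
[1.1.2.1.2] true OR true = true
[1.1.2.1] true AND true = true
[1.1.2] NOT true = false
[1.1] false OR false = false
[1] NOT false = true
[2] false → false (antecedent false ⇒ implication holds) = true
[root] true AND true = true
Overall: true → cleared

Cleared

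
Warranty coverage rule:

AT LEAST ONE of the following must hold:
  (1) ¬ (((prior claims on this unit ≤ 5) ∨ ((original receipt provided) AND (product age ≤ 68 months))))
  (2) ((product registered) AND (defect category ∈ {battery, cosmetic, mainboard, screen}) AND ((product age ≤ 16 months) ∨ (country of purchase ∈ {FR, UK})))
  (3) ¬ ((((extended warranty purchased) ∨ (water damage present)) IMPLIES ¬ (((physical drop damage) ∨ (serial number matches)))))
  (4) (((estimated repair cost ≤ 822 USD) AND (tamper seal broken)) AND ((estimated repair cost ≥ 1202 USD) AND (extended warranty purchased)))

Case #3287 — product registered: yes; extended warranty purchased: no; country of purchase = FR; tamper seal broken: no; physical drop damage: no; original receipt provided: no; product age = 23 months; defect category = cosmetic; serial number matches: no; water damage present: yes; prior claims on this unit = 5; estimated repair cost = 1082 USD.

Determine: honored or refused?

Honored

Atomic conditions:
  prior claims on this unit ≤ 5: 5 ≤ 5 is true
  original receipt provided: no → false
  product age ≤ 68 months: 23 ≤ 68 is true
  product registered: yes → true
  defect category ∈ {battery, cosmetic, mainboard, screen}: cosmetic is in the set → true
  product age ≤ 16 months: 23 ≤ 16 is false
  country of purchase ∈ {FR, UK}: FR is in the set → true
  extended warranty purchased: no → false
  water damage present: yes → true
  physical drop damage: no → false
  serial number matches: no → false
  estimated repair cost ≤ 822 USD: 1082 ≤ 822 is false
  tamper seal broken: no → false
  estimated repair cost ≥ 1202 USD: 1082 ≥ 1202 is false
Combine:
[1.1.2] false AND true = false
[1.1] true OR false = true
[1] NOT true = false
[2.3] false OR true = true
[2] true AND true AND true = true
[3.1.1] false OR true = true
[3.1.2.1] false OR false = false
[3.1.2] NOT false = true
[3.1] true → true = true
[3] NOT true = false
[4.1] false AND false = false
[4.2] false AND false = false
[4] false AND false = false
[root] false OR true OR false OR false = true
Overall: true → honored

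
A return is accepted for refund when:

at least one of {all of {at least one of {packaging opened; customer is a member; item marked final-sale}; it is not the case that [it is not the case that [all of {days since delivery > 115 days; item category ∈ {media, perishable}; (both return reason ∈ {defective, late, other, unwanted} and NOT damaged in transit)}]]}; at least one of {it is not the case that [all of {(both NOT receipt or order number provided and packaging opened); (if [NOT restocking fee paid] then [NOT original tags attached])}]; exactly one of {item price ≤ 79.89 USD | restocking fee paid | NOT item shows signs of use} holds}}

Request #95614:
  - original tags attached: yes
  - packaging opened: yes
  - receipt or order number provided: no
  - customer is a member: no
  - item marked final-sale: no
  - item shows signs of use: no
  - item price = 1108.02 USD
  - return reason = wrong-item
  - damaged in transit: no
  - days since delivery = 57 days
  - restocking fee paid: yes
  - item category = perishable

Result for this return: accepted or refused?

Atomic conditions:
  packaging opened: yes → true
  customer is a member: no → false
  item marked final-sale: no → false
  days since delivery > 115 days: 57 > 115 is false
  item category ∈ {media, perishable}: perishable is in the set → true
  return reason ∈ {defective, late, other, unwanted}: wrong-item is not in the set → false
  NOT damaged in transit: no → true
  NOT receipt or order number provided: no → true
  NOT restocking fee paid: yes → false
  NOT original tags attached: yes → false
  item price ≤ 79.89 USD: 1108.02 ≤ 79.89 is false
  restocking fee paid: yes → true
  NOT item shows signs of use: no → true
Combine:
[1.1] true OR false OR false = true
[1.2.1.1.3] false AND true = false
[1.2.1.1] false AND true AND false = false
[1.2.1] NOT false = true
[1.2] NOT true = false
[1] true AND false = false
[2.1.1.1] true AND true = true
[2.1.1.2] false → false (antecedent false ⇒ implication holds) = true
[2.1.1] true AND true = true
[2.1] NOT true = false
[2.2] exactly-one(false, true, true) = false
[2] false OR false = false
[root] false OR false = false
Overall: false → refused

Refused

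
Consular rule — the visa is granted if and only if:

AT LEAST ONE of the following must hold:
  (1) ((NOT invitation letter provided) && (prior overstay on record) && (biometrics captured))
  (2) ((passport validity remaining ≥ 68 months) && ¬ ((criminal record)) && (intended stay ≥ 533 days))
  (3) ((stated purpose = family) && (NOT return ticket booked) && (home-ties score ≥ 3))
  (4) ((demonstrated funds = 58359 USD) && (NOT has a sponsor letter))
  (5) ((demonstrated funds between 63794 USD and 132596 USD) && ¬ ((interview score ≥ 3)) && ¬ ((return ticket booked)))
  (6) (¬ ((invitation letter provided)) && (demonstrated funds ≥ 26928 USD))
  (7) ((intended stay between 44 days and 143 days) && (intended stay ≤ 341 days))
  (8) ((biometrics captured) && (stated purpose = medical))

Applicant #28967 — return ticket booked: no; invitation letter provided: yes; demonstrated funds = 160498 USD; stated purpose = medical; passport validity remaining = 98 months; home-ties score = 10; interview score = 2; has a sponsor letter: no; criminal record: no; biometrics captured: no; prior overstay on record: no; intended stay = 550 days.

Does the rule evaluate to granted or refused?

Granted

Atomic conditions:
  NOT invitation letter provided: yes → false
  prior overstay on record: no → false
  biometrics captured: no → false
  passport validity remaining ≥ 68 months: 98 ≥ 68 is true
  criminal record: no → false
  intended stay ≥ 533 days: 550 ≥ 533 is true
  stated purpose = family: medical == family is false
  NOT return ticket booked: no → true
  home-ties score ≥ 3: 10 ≥ 3 is true
  demonstrated funds = 58359 USD: 160498 == 58359 is false
  NOT has a sponsor letter: no → true
  demonstrated funds between 63794 USD and 132596 USD: 160498 in [63794, 132596] is false
  interview score ≥ 3: 2 ≥ 3 is false
  return ticket booked: no → false
  invitation letter provided: yes → true
  demonstrated funds ≥ 26928 USD: 160498 ≥ 26928 is true
  intended stay between 44 days and 143 days: 550 in [44, 143] is false
  intended stay ≤ 341 days: 550 ≤ 341 is false
  stated purpose = medical: medical == medical is true
Combine:
[1] false AND false AND false = false
[2.2] NOT false = true
[2] true AND true AND true = true
[3] false AND true AND true = false
[4] false AND true = false
[5.2] NOT false = true
[5.3] NOT false = true
[5] false AND true AND true = false
[6.1] NOT true = false
[6] false AND true = false
[7] false AND false = false
[8] false AND true = false
[root] false OR true OR false OR false OR false OR false OR false OR false = true
Overall: true → granted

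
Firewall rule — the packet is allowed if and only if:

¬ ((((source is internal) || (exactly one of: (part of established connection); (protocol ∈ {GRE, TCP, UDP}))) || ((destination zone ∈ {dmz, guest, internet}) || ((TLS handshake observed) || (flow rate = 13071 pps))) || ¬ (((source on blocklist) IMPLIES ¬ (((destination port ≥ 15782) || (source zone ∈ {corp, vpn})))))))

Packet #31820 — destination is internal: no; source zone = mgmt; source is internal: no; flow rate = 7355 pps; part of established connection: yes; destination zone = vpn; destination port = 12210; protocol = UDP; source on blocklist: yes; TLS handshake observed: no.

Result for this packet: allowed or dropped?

Allowed

Atomic conditions:
  source is internal: no → false
  part of established connection: yes → true
  protocol ∈ {GRE, TCP, UDP}: UDP is in the set → true
  destination zone ∈ {dmz, guest, internet}: vpn is not in the set → false
  TLS handshake observed: no → false
  flow rate = 13071 pps: 7355 == 13071 is false
  source on blocklist: yes → true
  destination port ≥ 15782: 12210 ≥ 15782 is false
  source zone ∈ {corp, vpn}: mgmt is not in the set → false
Combine:
[1.1.2] exactly-one(true, true) = false
[1.1] false OR false = false
[1.2.2] false OR false = false
[1.2] false OR false = false
[1.3.1.2.1] false OR false = false
[1.3.1.2] NOT false = true
[1.3.1] true → true = true
[1.3] NOT true = false
[1] false OR false OR false = false
[root] NOT false = true
Overall: true → allowed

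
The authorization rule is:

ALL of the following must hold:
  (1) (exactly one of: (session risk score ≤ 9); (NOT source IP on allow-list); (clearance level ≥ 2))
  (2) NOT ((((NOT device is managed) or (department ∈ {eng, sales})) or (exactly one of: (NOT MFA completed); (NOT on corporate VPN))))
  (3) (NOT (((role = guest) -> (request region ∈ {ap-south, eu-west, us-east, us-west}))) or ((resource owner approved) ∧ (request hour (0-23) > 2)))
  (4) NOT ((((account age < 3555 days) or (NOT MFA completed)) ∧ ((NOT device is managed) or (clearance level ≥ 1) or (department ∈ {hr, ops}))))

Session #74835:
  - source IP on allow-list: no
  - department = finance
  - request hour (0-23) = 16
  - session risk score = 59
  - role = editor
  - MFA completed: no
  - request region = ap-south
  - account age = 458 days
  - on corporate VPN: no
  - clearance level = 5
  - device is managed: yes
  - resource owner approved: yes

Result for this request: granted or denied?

Denied

Atomic conditions:
  session risk score ≤ 9: 59 ≤ 9 is false
  NOT source IP on allow-list: no → true
  clearance level ≥ 2: 5 ≥ 2 is true
  NOT device is managed: yes → false
  department ∈ {eng, sales}: finance is not in the set → false
  NOT MFA completed: no → true
  NOT on corporate VPN: no → true
  role = guest: editor == guest is false
  request region ∈ {ap-south, eu-west, us-east, us-west}: ap-south is in the set → true
  resource owner approved: yes → true
  request hour (0-23) > 2: 16 > 2 is true
  account age < 3555 days: 458 < 3555 is true
  clearance level ≥ 1: 5 ≥ 1 is true
  department ∈ {hr, ops}: finance is not in the set → false
Combine:
[1] exactly-one(false, true, true) = false
[2.1.1] false OR false = false
[2.1.2] exactly-one(true, true) = false
[2.1] false OR false = false
[2] NOT false = true
[3.1.1] false → true (antecedent false ⇒ implication holds) = true
[3.1] NOT true = false
[3.2] true AND true = true
[3] false OR true = true
[4.1.1] true OR true = true
[4.1.2] false OR true OR false = true
[4.1] true AND true = true
[4] NOT true = false
[root] false AND true AND true AND false = false
Overall: false → denied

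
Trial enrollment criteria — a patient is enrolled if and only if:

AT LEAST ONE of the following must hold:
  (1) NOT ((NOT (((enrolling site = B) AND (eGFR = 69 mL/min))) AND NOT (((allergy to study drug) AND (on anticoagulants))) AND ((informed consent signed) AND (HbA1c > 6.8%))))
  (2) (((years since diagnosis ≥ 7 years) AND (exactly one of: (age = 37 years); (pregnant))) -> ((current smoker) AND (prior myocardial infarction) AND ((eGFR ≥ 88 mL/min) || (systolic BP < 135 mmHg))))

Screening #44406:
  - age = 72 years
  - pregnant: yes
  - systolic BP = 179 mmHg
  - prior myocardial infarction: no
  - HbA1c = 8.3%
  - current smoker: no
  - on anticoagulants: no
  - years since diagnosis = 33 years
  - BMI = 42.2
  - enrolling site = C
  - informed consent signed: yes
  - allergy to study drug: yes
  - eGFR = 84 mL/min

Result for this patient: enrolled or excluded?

Atomic conditions:
  enrolling site = B: C == B is false
  eGFR = 69 mL/min: 84 == 69 is false
  allergy to study drug: yes → true
  on anticoagulants: no → false
  informed consent signed: yes → true
  HbA1c > 6.8%: 8.3 > 6.8 is true
  years since diagnosis ≥ 7 years: 33 ≥ 7 is true
  age = 37 years: 72 == 37 is false
  pregnant: yes → true
  current smoker: no → false
  prior myocardial infarction: no → false
  eGFR ≥ 88 mL/min: 84 ≥ 88 is false
  systolic BP < 135 mmHg: 179 < 135 is false
Combine:
[1.1.1.1] false AND false = false
[1.1.1] NOT false = true
[1.1.2.1] true AND false = false
[1.1.2] NOT false = true
[1.1.3] true AND true = true
[1.1] true AND true AND true = true
[1] NOT true = false
[2.1.2] exactly-one(false, true) = true
[2.1] true AND true = true
[2.2.3] false OR false = false
[2.2] false AND false AND false = false
[2] true → false = false
[root] false OR false = false
Overall: false → excluded

Excluded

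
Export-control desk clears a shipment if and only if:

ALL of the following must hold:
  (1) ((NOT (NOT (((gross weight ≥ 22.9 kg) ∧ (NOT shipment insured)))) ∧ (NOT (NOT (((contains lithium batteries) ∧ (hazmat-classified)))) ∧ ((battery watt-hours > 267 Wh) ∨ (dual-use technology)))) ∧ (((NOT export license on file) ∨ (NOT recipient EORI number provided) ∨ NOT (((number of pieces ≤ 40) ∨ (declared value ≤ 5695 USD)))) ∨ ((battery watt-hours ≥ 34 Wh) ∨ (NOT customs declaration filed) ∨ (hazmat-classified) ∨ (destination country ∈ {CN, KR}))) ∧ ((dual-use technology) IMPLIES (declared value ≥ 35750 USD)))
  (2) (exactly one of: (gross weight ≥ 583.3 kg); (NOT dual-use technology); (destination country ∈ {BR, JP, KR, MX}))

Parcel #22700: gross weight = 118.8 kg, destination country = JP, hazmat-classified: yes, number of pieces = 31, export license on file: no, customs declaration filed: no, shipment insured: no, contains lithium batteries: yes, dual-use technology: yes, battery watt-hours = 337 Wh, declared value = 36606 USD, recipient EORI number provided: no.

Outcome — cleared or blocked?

Atomic conditions:
  gross weight ≥ 22.9 kg: 118.8 ≥ 22.9 is true
  NOT shipment insured: no → true
  contains lithium batteries: yes → true
  hazmat-classified: yes → true
  battery watt-hours > 267 Wh: 337 > 267 is true
  dual-use technology: yes → true
  NOT export license on file: no → true
  NOT recipient EORI number provided: no → true
  number of pieces ≤ 40: 31 ≤ 40 is true
  declared value ≤ 5695 USD: 36606 ≤ 5695 is false
  battery watt-hours ≥ 34 Wh: 337 ≥ 34 is true
  NOT customs declaration filed: no → true
  destination country ∈ {CN, KR}: JP is not in the set → false
  declared value ≥ 35750 USD: 36606 ≥ 35750 is true
  gross weight ≥ 583.3 kg: 118.8 ≥ 583.3 is false
  NOT dual-use technology: yes → false
  destination country ∈ {BR, JP, KR, MX}: JP is in the set → true
Combine:
[1.1.1.1.1] true AND true = true
[1.1.1.1] NOT true = false
[1.1.1] NOT false = true
[1.1.2.1.1.1] true AND true = true
[1.1.2.1.1] NOT true = false
[1.1.2.1] NOT false = true
[1.1.2.2] true OR true = true
[1.1.2] true AND true = true
[1.1] true AND true = true
[1.2.1.3.1] true OR false = true
[1.2.1.3] NOT true = false
[1.2.1] true OR true OR false = true
[1.2.2] true OR true OR true OR false = true
[1.2] true OR true = true
[1.3] true → true = true
[1] true AND true AND true = true
[2] exactly-one(false, false, true) = true
[root] true AND true = true
Overall: true → cleared

Cleared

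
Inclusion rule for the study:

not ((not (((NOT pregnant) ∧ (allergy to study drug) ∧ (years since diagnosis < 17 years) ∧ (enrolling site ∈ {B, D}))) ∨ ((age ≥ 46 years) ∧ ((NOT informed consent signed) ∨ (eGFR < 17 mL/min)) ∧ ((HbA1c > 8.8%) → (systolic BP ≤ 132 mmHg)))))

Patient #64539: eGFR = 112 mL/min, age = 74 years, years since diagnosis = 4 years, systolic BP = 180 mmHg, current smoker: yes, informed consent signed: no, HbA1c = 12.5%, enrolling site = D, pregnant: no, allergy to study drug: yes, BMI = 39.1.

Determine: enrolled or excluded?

Enrolled

Atomic conditions:
  NOT pregnant: no → true
  allergy to study drug: yes → true
  years since diagnosis < 17 years: 4 < 17 is true
  enrolling site ∈ {B, D}: D is in the set → true
  age ≥ 46 years: 74 ≥ 46 is true
  NOT informed consent signed: no → true
  eGFR < 17 mL/min: 112 < 17 is false
  HbA1c > 8.8%: 12.5 > 8.8 is true
  systolic BP ≤ 132 mmHg: 180 ≤ 132 is false
Combine:
[1.1.1] true AND true AND true AND true = true
[1.1] NOT true = false
[1.2.2] true OR false = true
[1.2.3] true → false = false
[1.2] true AND true AND false = false
[1] false OR false = false
[root] NOT false = true
Overall: true → enrolled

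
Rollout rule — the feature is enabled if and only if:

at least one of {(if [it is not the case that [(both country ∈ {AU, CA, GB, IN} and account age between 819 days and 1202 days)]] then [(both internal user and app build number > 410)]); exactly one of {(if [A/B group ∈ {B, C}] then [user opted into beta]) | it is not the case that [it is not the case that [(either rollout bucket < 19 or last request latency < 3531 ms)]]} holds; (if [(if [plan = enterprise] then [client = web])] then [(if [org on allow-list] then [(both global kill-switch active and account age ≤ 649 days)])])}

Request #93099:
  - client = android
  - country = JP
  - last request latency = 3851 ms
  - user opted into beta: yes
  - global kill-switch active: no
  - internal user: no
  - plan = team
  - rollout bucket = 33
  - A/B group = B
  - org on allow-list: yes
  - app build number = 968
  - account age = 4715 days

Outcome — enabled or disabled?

Atomic conditions:
  country ∈ {AU, CA, GB, IN}: JP is not in the set → false
  account age between 819 days and 1202 days: 4715 in [819, 1202] is false
  internal user: no → false
  app build number > 410: 968 > 410 is true
  A/B group ∈ {B, C}: B is in the set → true
  user opted into beta: yes → true
  rollout bucket < 19: 33 < 19 is false
  last request latency < 3531 ms: 3851 < 3531 is false
  plan = enterprise: team == enterprise is false
  client = web: android == web is false
  org on allow-list: yes → true
  global kill-switch active: no → false
  account age ≤ 649 days: 4715 ≤ 649 is false
Combine:
[1.1.1] false AND false = false
[1.1] NOT false = true
[1.2] false AND true = false
[1] true → false = false
[2.1] true → true = true
[2.2.1.1] false OR false = false
[2.2.1] NOT false = true
[2.2] NOT true = false
[2] exactly-one(true, false) = true
[3.1] false → false (antecedent false ⇒ implication holds) = true
[3.2.2] false AND false = false
[3.2] true → false = false
[3] true → false = false
[root] false OR true OR false = true
Overall: true → enabled

Enabled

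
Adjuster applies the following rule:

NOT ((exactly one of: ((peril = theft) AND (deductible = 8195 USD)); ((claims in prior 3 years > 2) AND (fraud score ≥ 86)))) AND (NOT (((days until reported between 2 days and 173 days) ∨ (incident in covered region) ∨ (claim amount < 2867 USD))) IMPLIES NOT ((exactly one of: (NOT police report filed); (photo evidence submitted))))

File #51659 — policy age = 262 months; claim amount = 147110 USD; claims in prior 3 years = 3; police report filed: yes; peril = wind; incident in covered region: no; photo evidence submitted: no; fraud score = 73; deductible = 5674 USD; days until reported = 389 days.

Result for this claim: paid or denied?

Paid

Atomic conditions:
  peril = theft: wind == theft is false
  deductible = 8195 USD: 5674 == 8195 is false
  claims in prior 3 years > 2: 3 > 2 is true
  fraud score ≥ 86: 73 ≥ 86 is false
  days until reported between 2 days and 173 days: 389 in [2, 173] is false
  incident in covered region: no → false
  claim amount < 2867 USD: 147110 < 2867 is false
  NOT police report filed: yes → false
  photo evidence submitted: no → false
Combine:
[1.1.1] false AND false = false
[1.1.2] true AND false = false
[1.1] exactly-one(false, false) = false
[1] NOT false = true
[2.1.1] false OR false OR false = false
[2.1] NOT false = true
[2.2.1] exactly-one(false, false) = false
[2.2] NOT false = true
[2] true → true = true
[root] true AND true = true
Overall: true → paid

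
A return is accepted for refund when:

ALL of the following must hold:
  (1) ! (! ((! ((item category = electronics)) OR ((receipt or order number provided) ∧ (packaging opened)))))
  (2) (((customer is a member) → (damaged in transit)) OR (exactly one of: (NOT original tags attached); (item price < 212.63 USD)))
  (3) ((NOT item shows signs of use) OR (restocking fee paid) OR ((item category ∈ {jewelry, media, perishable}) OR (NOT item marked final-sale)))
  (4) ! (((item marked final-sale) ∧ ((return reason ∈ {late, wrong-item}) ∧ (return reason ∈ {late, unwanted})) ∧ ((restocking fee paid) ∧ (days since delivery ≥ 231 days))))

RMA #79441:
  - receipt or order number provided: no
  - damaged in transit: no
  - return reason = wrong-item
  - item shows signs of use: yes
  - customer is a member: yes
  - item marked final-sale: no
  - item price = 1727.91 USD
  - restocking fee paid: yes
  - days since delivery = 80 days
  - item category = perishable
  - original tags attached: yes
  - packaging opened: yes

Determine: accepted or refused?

Atomic conditions:
  item category = electronics: perishable == electronics is false
  receipt or order number provided: no → false
  packaging opened: yes → true
  customer is a member: yes → true
  damaged in transit: no → false
  NOT original tags attached: yes → false
  item price < 212.63 USD: 1727.91 < 212.63 is false
  NOT item shows signs of use: yes → false
  restocking fee paid: yes → true
  item category ∈ {jewelry, media, perishable}: perishable is in the set → true
  NOT item marked final-sale: no → true
  item marked final-sale: no → false
  return reason ∈ {late, wrong-item}: wrong-item is in the set → true
  return reason ∈ {late, unwanted}: wrong-item is not in the set → false
  days since delivery ≥ 231 days: 80 ≥ 231 is false
Combine:
[1.1.1.1] NOT false = true
[1.1.1.2] false AND true = false
[1.1.1] true OR false = true
[1.1] NOT true = false
[1] NOT false = true
[2.1] true → false = false
[2.2] exactly-one(false, false) = false
[2] false OR false = false
[3.3] true OR true = true
[3] false OR true OR true = true
[4.1.2] true AND false = false
[4.1.3] true AND false = false
[4.1] false AND false AND false = false
[4] NOT false = true
[root] true AND false AND true AND true = false
Overall: false → refused

Refused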